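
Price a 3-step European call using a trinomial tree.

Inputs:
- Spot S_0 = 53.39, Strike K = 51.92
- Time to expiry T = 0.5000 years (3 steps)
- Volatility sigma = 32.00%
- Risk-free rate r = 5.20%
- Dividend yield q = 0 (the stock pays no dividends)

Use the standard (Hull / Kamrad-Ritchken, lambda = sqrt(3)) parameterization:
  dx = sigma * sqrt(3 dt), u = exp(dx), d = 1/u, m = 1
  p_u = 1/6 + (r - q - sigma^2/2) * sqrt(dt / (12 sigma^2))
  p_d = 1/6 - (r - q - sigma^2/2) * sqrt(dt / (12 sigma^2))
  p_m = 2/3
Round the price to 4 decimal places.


Answer: Price = V(0,0) = 6.0281

Derivation:
dt = T/N = 0.166667; dx = sigma*sqrt(3*dt) = 0.226274
u = exp(dx) = 1.253919; d = 1/u = 0.797499
p_u = 0.166961, p_m = 0.666667, p_d = 0.166372
Discount per step: exp(-r*dt) = 0.991371
Stock lattice S(k, j) with j the centered position index:
  k=0: S(0,+0) = 53.3900
  k=1: S(1,-1) = 42.5785; S(1,+0) = 53.3900; S(1,+1) = 66.9468
  k=2: S(2,-2) = 33.9563; S(2,-1) = 42.5785; S(2,+0) = 53.3900; S(2,+1) = 66.9468; S(2,+2) = 83.9458
  k=3: S(3,-3) = 27.0801; S(3,-2) = 33.9563; S(3,-1) = 42.5785; S(3,+0) = 53.3900; S(3,+1) = 66.9468; S(3,+2) = 83.9458; S(3,+3) = 105.2613
Terminal payoffs V(N, j) = max(S_T - K, 0):
  V(3,-3) = 0.000000; V(3,-2) = 0.000000; V(3,-1) = 0.000000; V(3,+0) = 1.470000; V(3,+1) = 15.026757; V(3,+2) = 32.025838; V(3,+3) = 53.341315
Backward induction: V(k, j) = exp(-r*dt) * [p_u * V(k+1, j+1) + p_m * V(k+1, j) + p_d * V(k+1, j-1)]
  V(2,-2) = exp(-r*dt) * [p_u*0.000000 + p_m*0.000000 + p_d*0.000000] = 0.000000
  V(2,-1) = exp(-r*dt) * [p_u*1.470000 + p_m*0.000000 + p_d*0.000000] = 0.243315
  V(2,+0) = exp(-r*dt) * [p_u*15.026757 + p_m*1.470000 + p_d*0.000000] = 3.458780
  V(2,+1) = exp(-r*dt) * [p_u*32.025838 + p_m*15.026757 + p_d*1.470000] = 15.474783
  V(2,+2) = exp(-r*dt) * [p_u*53.341315 + p_m*32.025838 + p_d*15.026757] = 32.473862
  V(1,-1) = exp(-r*dt) * [p_u*3.458780 + p_m*0.243315 + p_d*0.000000] = 0.733310
  V(1,+0) = exp(-r*dt) * [p_u*15.474783 + p_m*3.458780 + p_d*0.243315] = 4.887482
  V(1,+1) = exp(-r*dt) * [p_u*32.473862 + p_m*15.474783 + p_d*3.458780] = 16.173068
  V(0,+0) = exp(-r*dt) * [p_u*16.173068 + p_m*4.887482 + p_d*0.733310] = 6.028129


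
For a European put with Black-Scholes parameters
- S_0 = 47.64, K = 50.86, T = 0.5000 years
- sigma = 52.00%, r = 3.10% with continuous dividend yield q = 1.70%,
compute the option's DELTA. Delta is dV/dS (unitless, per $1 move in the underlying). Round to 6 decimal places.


Answer: Delta = -0.485876

Derivation:
d1 = 0.0250097807; d2 = -0.3426857455
phi(d1) = 0.3988175329; exp(-qT) = 0.9915360229; exp(-rT) = 0.9846195068
N(-d1) = 0.4900235811
Delta = -exp(-qT) * N(-d1) = -0.9915360229 * 0.4900235811 = -0.485876


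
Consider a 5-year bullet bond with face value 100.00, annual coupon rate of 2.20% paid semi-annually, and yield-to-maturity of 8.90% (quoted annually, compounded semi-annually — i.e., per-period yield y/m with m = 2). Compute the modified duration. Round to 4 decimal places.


Coupon per period c = face * coupon_rate / m = 1.100000
Periods per year m = 2; per-period yield y/m = 0.044500
Number of cashflows N = 10
Cashflows (t years, CF_t, discount factor 1/(1+y/m)^(m*t), PV):
  t = 0.5000: CF_t = 1.100000, DF = 0.957396, PV = 1.053135
  t = 1.0000: CF_t = 1.100000, DF = 0.916607, PV = 1.008268
  t = 1.5000: CF_t = 1.100000, DF = 0.877556, PV = 0.965311
  t = 2.0000: CF_t = 1.100000, DF = 0.840168, PV = 0.924185
  t = 2.5000: CF_t = 1.100000, DF = 0.804374, PV = 0.884811
  t = 3.0000: CF_t = 1.100000, DF = 0.770104, PV = 0.847114
  t = 3.5000: CF_t = 1.100000, DF = 0.737294, PV = 0.811024
  t = 4.0000: CF_t = 1.100000, DF = 0.705883, PV = 0.776471
  t = 4.5000: CF_t = 1.100000, DF = 0.675809, PV = 0.743390
  t = 5.0000: CF_t = 101.100000, DF = 0.647017, PV = 65.413398
Price P = sum_t PV_t = 73.427107
First compute Macaulay numerator sum_t t * PV_t:
  t * PV_t at t = 0.5000: 0.526568
  t * PV_t at t = 1.0000: 1.008268
  t * PV_t at t = 1.5000: 1.447967
  t * PV_t at t = 2.0000: 1.848370
  t * PV_t at t = 2.5000: 2.212027
  t * PV_t at t = 3.0000: 2.541343
  t * PV_t at t = 3.5000: 2.838583
  t * PV_t at t = 4.0000: 3.105883
  t * PV_t at t = 4.5000: 3.345255
  t * PV_t at t = 5.0000: 327.066992
Macaulay duration D = 345.941255 / 73.427107 = 4.711356
Modified duration = D / (1 + y/m) = 4.711356 / (1 + 0.044500) = 4.510633

Answer: Modified duration = 4.5106


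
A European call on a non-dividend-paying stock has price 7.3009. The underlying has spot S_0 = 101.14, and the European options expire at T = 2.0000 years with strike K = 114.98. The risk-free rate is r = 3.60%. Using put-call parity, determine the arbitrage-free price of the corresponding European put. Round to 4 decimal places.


Put-call parity: C - P = S_0 * exp(-qT) - K * exp(-rT).
S_0 * exp(-qT) = 101.1400 * 1.00000000 = 101.14000000
K * exp(-rT) = 114.9800 * 0.93053090 = 106.99244240
P = C - S*exp(-qT) + K*exp(-rT)
P = 7.3009 - 101.14000000 + 106.99244240 = 13.1533

Answer: Put price = 13.1533


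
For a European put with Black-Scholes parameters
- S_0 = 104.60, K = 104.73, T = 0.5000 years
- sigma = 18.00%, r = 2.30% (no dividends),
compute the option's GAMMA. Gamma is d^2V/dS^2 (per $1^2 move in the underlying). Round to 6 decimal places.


Answer: Gamma = 0.029655

Derivation:
d1 = 0.1442336130; d2 = 0.0169543924
phi(d1) = 0.3948141225; exp(-qT) = 1.0000000000; exp(-rT) = 0.9885658722
Gamma = exp(-qT) * phi(d1) / (S * sigma * sqrt(T)) = 1.0000000000 * 0.3948141225 / (104.6000 * 0.1800 * 0.7071067812) = 0.029655


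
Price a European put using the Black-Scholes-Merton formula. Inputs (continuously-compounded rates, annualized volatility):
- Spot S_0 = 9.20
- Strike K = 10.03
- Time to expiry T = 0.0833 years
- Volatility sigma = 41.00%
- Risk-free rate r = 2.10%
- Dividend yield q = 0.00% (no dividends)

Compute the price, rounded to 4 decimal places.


d1 = (ln(S/K) + (r - q + 0.5*sigma^2) * T) / (sigma * sqrt(T)) = -0.65599931
d2 = d1 - sigma * sqrt(T) = -0.77433244
exp(-rT) = 0.99825223; exp(-qT) = 1.00000000
P = K * exp(-rT) * N(-d2) - S_0 * exp(-qT) * N(-d1)
N(-d1) = 0.74408772; N(-d2) = 0.78063289
P = 10.0300 * 0.99825223 * 0.78063289 - 9.2000 * 1.00000000 * 0.74408772 = 0.9705

Answer: Price = 0.9705


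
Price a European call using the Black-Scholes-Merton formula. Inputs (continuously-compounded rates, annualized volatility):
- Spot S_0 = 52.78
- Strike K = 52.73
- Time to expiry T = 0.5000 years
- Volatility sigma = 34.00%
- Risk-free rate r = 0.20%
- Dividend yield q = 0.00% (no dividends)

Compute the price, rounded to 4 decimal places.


d1 = (ln(S/K) + (r - q + 0.5*sigma^2) * T) / (sigma * sqrt(T)) = 0.12830984
d2 = d1 - sigma * sqrt(T) = -0.11210647
exp(-rT) = 0.99900050; exp(-qT) = 1.00000000
C = S_0 * exp(-qT) * N(d1) - K * exp(-rT) * N(d2)
N(d1) = 0.55104811; N(d2) = 0.45536950
C = 52.7800 * 1.00000000 * 0.55104811 - 52.7300 * 0.99900050 * 0.45536950 = 5.0967

Answer: Price = 5.0967


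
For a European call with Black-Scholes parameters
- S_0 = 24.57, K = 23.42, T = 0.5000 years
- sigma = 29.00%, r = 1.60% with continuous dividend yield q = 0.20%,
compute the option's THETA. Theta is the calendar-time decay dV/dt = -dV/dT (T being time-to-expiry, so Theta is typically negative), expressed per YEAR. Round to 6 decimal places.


d1 = 0.3704304610; d2 = 0.1653694944
phi(d1) = 0.3724889536; exp(-qT) = 0.9990004998; exp(-rT) = 0.9920319148
Theta = -S*exp(-qT)*phi(d1)*sigma/(2*sqrt(T)) - r*K*exp(-rT)*N(d2) + q*S*exp(-qT)*N(d1)
N(d1) = 0.6444691095; N(d2) = 0.5656734185; sqrt(T) = 0.7071067812
Term 1 = -24.5700 * 0.9990004998 * 0.3724889536 * 0.2900 / (2 * 0.7071067812) = -1.8748531640
Term 2 = -0.0160 * 23.4200 * 0.9920319148 * 0.5656734185 = -0.2102801552
Term 3 = 0.0020 * 24.5700 * 0.9990004998 * 0.6444691095 = 0.0316375587
Theta = -1.8748531640 + (-0.2102801552) + (0.0316375587) = -2.053496

Answer: Theta = -2.053496


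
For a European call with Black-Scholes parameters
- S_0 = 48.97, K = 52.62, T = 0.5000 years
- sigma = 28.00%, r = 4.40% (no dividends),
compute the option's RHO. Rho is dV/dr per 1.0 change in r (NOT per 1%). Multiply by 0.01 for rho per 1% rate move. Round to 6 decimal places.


Answer: Rho = 9.337710

Derivation:
d1 = -0.1529795716; d2 = -0.3509694704
phi(d1) = 0.3943013131; exp(-qT) = 1.0000000000; exp(-rT) = 0.9782402351
N(d2) = 0.3628056262
Rho = K*T*exp(-rT)*N(d2) = 52.6200 * 0.5000 * 0.9782402351 * 0.3628056262 = 9.337710


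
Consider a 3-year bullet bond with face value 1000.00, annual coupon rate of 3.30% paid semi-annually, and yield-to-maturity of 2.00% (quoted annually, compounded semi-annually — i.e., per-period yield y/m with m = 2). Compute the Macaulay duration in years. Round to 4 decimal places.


Answer: Macaulay duration = 2.8835 years

Derivation:
Coupon per period c = face * coupon_rate / m = 16.500000
Periods per year m = 2; per-period yield y/m = 0.010000
Number of cashflows N = 6
Cashflows (t years, CF_t, discount factor 1/(1+y/m)^(m*t), PV):
  t = 0.5000: CF_t = 16.500000, DF = 0.990099, PV = 16.336634
  t = 1.0000: CF_t = 16.500000, DF = 0.980296, PV = 16.174885
  t = 1.5000: CF_t = 16.500000, DF = 0.970590, PV = 16.014737
  t = 2.0000: CF_t = 16.500000, DF = 0.960980, PV = 15.856176
  t = 2.5000: CF_t = 16.500000, DF = 0.951466, PV = 15.699184
  t = 3.0000: CF_t = 1016.500000, DF = 0.942045, PV = 957.588982
Price P = sum_t PV_t = 1037.670597
Macaulay numerator sum_t t * PV_t:
  t * PV_t at t = 0.5000: 8.168317
  t * PV_t at t = 1.0000: 16.174885
  t * PV_t at t = 1.5000: 24.022106
  t * PV_t at t = 2.0000: 31.712351
  t * PV_t at t = 2.5000: 39.247960
  t * PV_t at t = 3.0000: 2872.766945
Macaulay duration D = (sum_t t * PV_t) / P = 2992.092564 / 1037.670597 = 2.883471


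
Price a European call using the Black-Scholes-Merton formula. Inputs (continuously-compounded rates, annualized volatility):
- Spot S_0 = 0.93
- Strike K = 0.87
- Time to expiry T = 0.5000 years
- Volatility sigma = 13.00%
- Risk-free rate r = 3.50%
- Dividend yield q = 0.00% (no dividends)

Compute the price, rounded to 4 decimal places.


Answer: Price = 0.0831

Derivation:
d1 = (ln(S/K) + (r - q + 0.5*sigma^2) * T) / (sigma * sqrt(T)) = 0.96184335
d2 = d1 - sigma * sqrt(T) = 0.86991947
exp(-rT) = 0.98265224; exp(-qT) = 1.00000000
C = S_0 * exp(-qT) * N(d1) - K * exp(-rT) * N(d2)
N(d1) = 0.83193585; N(d2) = 0.80782779
C = 0.9300 * 1.00000000 * 0.83193585 - 0.8700 * 0.98265224 * 0.80782779 = 0.0831


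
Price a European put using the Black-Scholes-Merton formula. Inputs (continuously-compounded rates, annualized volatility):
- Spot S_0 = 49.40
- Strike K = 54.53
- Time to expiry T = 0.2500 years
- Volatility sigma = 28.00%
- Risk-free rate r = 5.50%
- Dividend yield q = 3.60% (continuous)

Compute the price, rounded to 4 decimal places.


d1 = (ln(S/K) + (r - q + 0.5*sigma^2) * T) / (sigma * sqrt(T)) = -0.60178989
d2 = d1 - sigma * sqrt(T) = -0.74178989
exp(-rT) = 0.98634410; exp(-qT) = 0.99104038
P = K * exp(-rT) * N(-d2) - S_0 * exp(-qT) * N(-d1)
N(-d1) = 0.72634300; N(-d2) = 0.77089268
P = 54.5300 * 0.98634410 * 0.77089268 - 49.4000 * 0.99104038 * 0.72634300 = 5.9029

Answer: Price = 5.9029


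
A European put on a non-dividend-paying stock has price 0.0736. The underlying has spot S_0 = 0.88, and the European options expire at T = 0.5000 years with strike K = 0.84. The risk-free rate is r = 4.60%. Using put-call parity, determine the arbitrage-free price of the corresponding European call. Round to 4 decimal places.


Answer: Call price = 0.1327

Derivation:
Put-call parity: C - P = S_0 * exp(-qT) - K * exp(-rT).
S_0 * exp(-qT) = 0.8800 * 1.00000000 = 0.88000000
K * exp(-rT) = 0.8400 * 0.97726248 = 0.82090049
C = P + S*exp(-qT) - K*exp(-rT)
C = 0.0736 + 0.88000000 - 0.82090049 = 0.1327


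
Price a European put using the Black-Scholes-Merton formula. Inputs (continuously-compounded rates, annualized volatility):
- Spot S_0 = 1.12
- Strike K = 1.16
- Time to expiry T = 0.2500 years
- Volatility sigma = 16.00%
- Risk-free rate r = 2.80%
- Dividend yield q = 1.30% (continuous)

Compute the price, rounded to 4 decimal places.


Answer: Price = 0.0567

Derivation:
d1 = (ln(S/K) + (r - q + 0.5*sigma^2) * T) / (sigma * sqrt(T)) = -0.35176650
d2 = d1 - sigma * sqrt(T) = -0.43176650
exp(-rT) = 0.99302444; exp(-qT) = 0.99675528
P = K * exp(-rT) * N(-d2) - S_0 * exp(-qT) * N(-d1)
N(-d1) = 0.63749331; N(-d2) = 0.66704443
P = 1.1600 * 0.99302444 * 0.66704443 - 1.1200 * 0.99675528 * 0.63749331 = 0.0567


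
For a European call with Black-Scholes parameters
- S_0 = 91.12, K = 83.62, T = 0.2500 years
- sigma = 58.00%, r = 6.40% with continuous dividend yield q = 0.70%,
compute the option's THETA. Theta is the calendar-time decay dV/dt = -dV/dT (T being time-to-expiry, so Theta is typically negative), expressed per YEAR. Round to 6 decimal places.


d1 = 0.4903261835; d2 = 0.2003261835
phi(d1) = 0.3537558064; exp(-qT) = 0.9982515304; exp(-rT) = 0.9841273201
Theta = -S*exp(-qT)*phi(d1)*sigma/(2*sqrt(T)) - r*K*exp(-rT)*N(d2) + q*S*exp(-qT)*N(d1)
N(d1) = 0.6880484491; N(d2) = 0.5793872569; sqrt(T) = 0.5000000000
Term 1 = -91.1200 * 0.9982515304 * 0.3537558064 * 0.5800 / (2 * 0.5000000000) = -18.6631637355
Term 2 = -0.0640 * 83.6200 * 0.9841273201 * 0.5793872569 = -3.0514788527
Term 3 = 0.0070 * 91.1200 * 0.9982515304 * 0.6880484491 = 0.4380974810
Theta = -18.6631637355 + (-3.0514788527) + (0.4380974810) = -21.276545

Answer: Theta = -21.276545


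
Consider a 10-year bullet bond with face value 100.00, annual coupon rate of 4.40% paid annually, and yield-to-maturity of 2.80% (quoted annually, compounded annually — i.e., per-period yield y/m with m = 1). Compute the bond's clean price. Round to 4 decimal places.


Answer: Price = 113.7887

Derivation:
Coupon per period c = face * coupon_rate / m = 4.400000
Periods per year m = 1; per-period yield y/m = 0.028000
Number of cashflows N = 10
Cashflows (t years, CF_t, discount factor 1/(1+y/m)^(m*t), PV):
  t = 1.0000: CF_t = 4.400000, DF = 0.972763, PV = 4.280156
  t = 2.0000: CF_t = 4.400000, DF = 0.946267, PV = 4.163576
  t = 3.0000: CF_t = 4.400000, DF = 0.920493, PV = 4.050171
  t = 4.0000: CF_t = 4.400000, DF = 0.895422, PV = 3.939855
  t = 5.0000: CF_t = 4.400000, DF = 0.871033, PV = 3.832544
  t = 6.0000: CF_t = 4.400000, DF = 0.847308, PV = 3.728155
  t = 7.0000: CF_t = 4.400000, DF = 0.824230, PV = 3.626610
  t = 8.0000: CF_t = 4.400000, DF = 0.801780, PV = 3.527831
  t = 9.0000: CF_t = 4.400000, DF = 0.779941, PV = 3.431742
  t = 10.0000: CF_t = 104.400000, DF = 0.758698, PV = 79.208056
Price P = sum_t PV_t = 113.788694


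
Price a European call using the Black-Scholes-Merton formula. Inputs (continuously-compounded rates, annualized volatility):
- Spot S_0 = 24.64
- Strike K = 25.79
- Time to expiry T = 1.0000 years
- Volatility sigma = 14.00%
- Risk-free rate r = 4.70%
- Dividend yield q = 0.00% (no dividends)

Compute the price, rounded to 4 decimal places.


Answer: Price = 1.3912

Derivation:
d1 = (ln(S/K) + (r - q + 0.5*sigma^2) * T) / (sigma * sqrt(T)) = 0.07988799
d2 = d1 - sigma * sqrt(T) = -0.06011201
exp(-rT) = 0.95408740; exp(-qT) = 1.00000000
C = S_0 * exp(-qT) * N(d1) - K * exp(-rT) * N(d2)
N(d1) = 0.53183683; N(d2) = 0.47603321
C = 24.6400 * 1.00000000 * 0.53183683 - 25.7900 * 0.95408740 * 0.47603321 = 1.3912


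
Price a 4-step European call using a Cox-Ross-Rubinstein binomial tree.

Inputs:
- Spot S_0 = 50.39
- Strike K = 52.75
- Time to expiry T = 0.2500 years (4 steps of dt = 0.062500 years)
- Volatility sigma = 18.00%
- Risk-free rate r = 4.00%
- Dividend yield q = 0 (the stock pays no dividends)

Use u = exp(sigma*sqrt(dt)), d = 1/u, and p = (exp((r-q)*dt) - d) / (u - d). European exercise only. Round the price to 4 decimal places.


dt = T/N = 0.062500
u = exp(sigma*sqrt(dt)) = 1.046028; d = 1/u = 0.955997
p = (exp((r-q)*dt) - d) / (u - d) = 0.516555
Discount per step: exp(-r*dt) = 0.997503
Stock lattice S(k, i) with i counting down-moves:
  k=0: S(0,0) = 50.3900
  k=1: S(1,0) = 52.7093; S(1,1) = 48.1727
  k=2: S(2,0) = 55.1354; S(2,1) = 50.3900; S(2,2) = 46.0530
  k=3: S(3,0) = 57.6732; S(3,1) = 52.7093; S(3,2) = 48.1727; S(3,3) = 44.0265
  k=4: S(4,0) = 60.3278; S(4,1) = 55.1354; S(4,2) = 50.3900; S(4,3) = 46.0530; S(4,4) = 42.0893
Terminal payoffs V(N, i) = max(S_T - K, 0):
  V(4,0) = 7.577783; V(4,1) = 2.385442; V(4,2) = 0.000000; V(4,3) = 0.000000; V(4,4) = 0.000000
Backward induction: V(k, i) = exp(-r*dt) * [p * V(k+1, i) + (1-p) * V(k+1, i+1)].
  V(3,0) = exp(-r*dt) * [p*7.577783 + (1-p)*2.385442] = 5.054919
  V(3,1) = exp(-r*dt) * [p*2.385442 + (1-p)*0.000000] = 1.229135
  V(3,2) = exp(-r*dt) * [p*0.000000 + (1-p)*0.000000] = 0.000000
  V(3,3) = exp(-r*dt) * [p*0.000000 + (1-p)*0.000000] = 0.000000
  V(2,0) = exp(-r*dt) * [p*5.054919 + (1-p)*1.229135] = 3.197360
  V(2,1) = exp(-r*dt) * [p*1.229135 + (1-p)*0.000000] = 0.633331
  V(2,2) = exp(-r*dt) * [p*0.000000 + (1-p)*0.000000] = 0.000000
  V(1,0) = exp(-r*dt) * [p*3.197360 + (1-p)*0.633331] = 1.952905
  V(1,1) = exp(-r*dt) * [p*0.633331 + (1-p)*0.000000] = 0.326333
  V(0,0) = exp(-r*dt) * [p*1.952905 + (1-p)*0.326333] = 1.163634

Answer: Price = V(0,0) = 1.1636


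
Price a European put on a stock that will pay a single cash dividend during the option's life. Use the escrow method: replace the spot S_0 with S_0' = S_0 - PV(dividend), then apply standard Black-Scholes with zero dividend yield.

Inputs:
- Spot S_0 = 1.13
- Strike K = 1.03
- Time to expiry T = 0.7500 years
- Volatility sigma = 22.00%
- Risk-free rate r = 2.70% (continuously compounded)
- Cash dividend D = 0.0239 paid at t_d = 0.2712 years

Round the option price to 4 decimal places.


PV(D) = D * exp(-r * t_d) = 0.0239 * 0.99270434 = 0.02372563
S_0' = S_0 - PV(D) = 1.1300 - 0.02372563 = 1.10627437
d1 = (ln(S_0'/K) + (r + sigma^2/2)*T) / (sigma*sqrt(T)) = 0.57650598
d2 = d1 - sigma*sqrt(T) = 0.38598039
exp(-rT) = 0.97995365
N(-d1) = 0.28213662; N(-d2) = 0.34975560
P = K * exp(-rT) * N(-d2) - S_0' * N(-d1) = 1.0300 * 0.97995365 * 0.34975560 - 1.10627437 * 0.28213662 = 0.0409

Answer: Price = 0.0409


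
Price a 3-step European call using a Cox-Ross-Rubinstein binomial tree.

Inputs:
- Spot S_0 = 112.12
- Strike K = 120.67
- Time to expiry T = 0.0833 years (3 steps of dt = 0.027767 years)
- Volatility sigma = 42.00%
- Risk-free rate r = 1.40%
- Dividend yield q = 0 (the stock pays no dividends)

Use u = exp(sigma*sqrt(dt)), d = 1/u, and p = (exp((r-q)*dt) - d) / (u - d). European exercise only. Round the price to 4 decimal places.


dt = T/N = 0.027767
u = exp(sigma*sqrt(dt)) = 1.072493; d = 1/u = 0.932407
p = (exp((r-q)*dt) - d) / (u - d) = 0.485286
Discount per step: exp(-r*dt) = 0.999611
Stock lattice S(k, i) with i counting down-moves:
  k=0: S(0,0) = 112.1200
  k=1: S(1,0) = 120.2479; S(1,1) = 104.5415
  k=2: S(2,0) = 128.9651; S(2,1) = 112.1200; S(2,2) = 97.4752
  k=3: S(3,0) = 138.3142; S(3,1) = 120.2479; S(3,2) = 104.5415; S(3,3) = 90.8865
Terminal payoffs V(N, i) = max(S_T - K, 0):
  V(3,0) = 17.644174; V(3,1) = 0.000000; V(3,2) = 0.000000; V(3,3) = 0.000000
Backward induction: V(k, i) = exp(-r*dt) * [p * V(k+1, i) + (1-p) * V(k+1, i+1)].
  V(2,0) = exp(-r*dt) * [p*17.644174 + (1-p)*0.000000] = 8.559145
  V(2,1) = exp(-r*dt) * [p*0.000000 + (1-p)*0.000000] = 0.000000
  V(2,2) = exp(-r*dt) * [p*0.000000 + (1-p)*0.000000] = 0.000000
  V(1,0) = exp(-r*dt) * [p*8.559145 + (1-p)*0.000000] = 4.152020
  V(1,1) = exp(-r*dt) * [p*0.000000 + (1-p)*0.000000] = 0.000000
  V(0,0) = exp(-r*dt) * [p*4.152020 + (1-p)*0.000000] = 2.014135

Answer: Price = V(0,0) = 2.0141


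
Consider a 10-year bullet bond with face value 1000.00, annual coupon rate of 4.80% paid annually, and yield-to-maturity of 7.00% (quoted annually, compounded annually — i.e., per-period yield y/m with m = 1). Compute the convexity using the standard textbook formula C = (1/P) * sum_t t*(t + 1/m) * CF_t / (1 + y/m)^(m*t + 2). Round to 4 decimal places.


Answer: Convexity = 70.8184

Derivation:
Coupon per period c = face * coupon_rate / m = 48.000000
Periods per year m = 1; per-period yield y/m = 0.070000
Number of cashflows N = 10
Cashflows (t years, CF_t, discount factor 1/(1+y/m)^(m*t), PV):
  t = 1.0000: CF_t = 48.000000, DF = 0.934579, PV = 44.859813
  t = 2.0000: CF_t = 48.000000, DF = 0.873439, PV = 41.925059
  t = 3.0000: CF_t = 48.000000, DF = 0.816298, PV = 39.182298
  t = 4.0000: CF_t = 48.000000, DF = 0.762895, PV = 36.618970
  t = 5.0000: CF_t = 48.000000, DF = 0.712986, PV = 34.223337
  t = 6.0000: CF_t = 48.000000, DF = 0.666342, PV = 31.984427
  t = 7.0000: CF_t = 48.000000, DF = 0.622750, PV = 29.891988
  t = 8.0000: CF_t = 48.000000, DF = 0.582009, PV = 27.936437
  t = 9.0000: CF_t = 48.000000, DF = 0.543934, PV = 26.108820
  t = 10.0000: CF_t = 1048.000000, DF = 0.508349, PV = 532.750058
Price P = sum_t PV_t = 845.481206
Convexity numerator sum_t t*(t + 1/m) * CF_t / (1+y/m)^(m*t + 2):
  t = 1.0000: term = 78.364596
  t = 2.0000: term = 219.713821
  t = 3.0000: term = 410.680039
  t = 4.0000: term = 639.688535
  t = 5.0000: term = 896.759628
  t = 6.0000: term = 1173.330355
  t = 7.0000: term = 1462.093900
  t = 8.0000: term = 1756.855154
  t = 9.0000: term = 2052.400880
  t = 10.0000: term = 51185.698661
Convexity = (1/P) * sum = 59875.585570 / 845.481206 = 70.818352


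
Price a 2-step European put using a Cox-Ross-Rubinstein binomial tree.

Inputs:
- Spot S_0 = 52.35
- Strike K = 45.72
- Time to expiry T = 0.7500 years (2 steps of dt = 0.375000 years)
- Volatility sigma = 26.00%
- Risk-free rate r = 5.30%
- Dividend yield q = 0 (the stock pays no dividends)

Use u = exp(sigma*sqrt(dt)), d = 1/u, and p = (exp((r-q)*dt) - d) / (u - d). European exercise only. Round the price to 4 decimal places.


Answer: Price = V(0,0) = 1.6716

Derivation:
dt = T/N = 0.375000
u = exp(sigma*sqrt(dt)) = 1.172592; d = 1/u = 0.852811
p = (exp((r-q)*dt) - d) / (u - d) = 0.523053
Discount per step: exp(-r*dt) = 0.980321
Stock lattice S(k, i) with i counting down-moves:
  k=0: S(0,0) = 52.3500
  k=1: S(1,0) = 61.3852; S(1,1) = 44.6447
  k=2: S(2,0) = 71.9798; S(2,1) = 52.3500; S(2,2) = 38.0735
Terminal payoffs V(N, i) = max(K - S_T, 0):
  V(2,0) = 0.000000; V(2,1) = 0.000000; V(2,2) = 7.646509
Backward induction: V(k, i) = exp(-r*dt) * [p * V(k+1, i) + (1-p) * V(k+1, i+1)].
  V(1,0) = exp(-r*dt) * [p*0.000000 + (1-p)*0.000000] = 0.000000
  V(1,1) = exp(-r*dt) * [p*0.000000 + (1-p)*7.646509] = 3.575209
  V(0,0) = exp(-r*dt) * [p*0.000000 + (1-p)*3.575209] = 1.671628


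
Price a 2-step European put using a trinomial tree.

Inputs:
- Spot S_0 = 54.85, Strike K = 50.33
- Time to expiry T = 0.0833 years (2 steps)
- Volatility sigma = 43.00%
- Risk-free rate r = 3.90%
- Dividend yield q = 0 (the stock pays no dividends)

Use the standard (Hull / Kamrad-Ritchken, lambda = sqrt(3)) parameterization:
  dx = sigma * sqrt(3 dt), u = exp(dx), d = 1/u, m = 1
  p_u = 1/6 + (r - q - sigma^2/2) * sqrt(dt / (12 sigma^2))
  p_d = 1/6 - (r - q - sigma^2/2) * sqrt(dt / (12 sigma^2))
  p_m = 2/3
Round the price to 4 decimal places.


Answer: Price = V(0,0) = 1.0407

Derivation:
dt = T/N = 0.041650; dx = sigma*sqrt(3*dt) = 0.151998
u = exp(dx) = 1.164157; d = 1/u = 0.858990
p_u = 0.159344, p_m = 0.666667, p_d = 0.173990
Discount per step: exp(-r*dt) = 0.998377
Stock lattice S(k, j) with j the centered position index:
  k=0: S(0,+0) = 54.8500
  k=1: S(1,-1) = 47.1156; S(1,+0) = 54.8500; S(1,+1) = 63.8540
  k=2: S(2,-2) = 40.4719; S(2,-1) = 47.1156; S(2,+0) = 54.8500; S(2,+1) = 63.8540; S(2,+2) = 74.3361
Terminal payoffs V(N, j) = max(K - S_T, 0):
  V(2,-2) = 9.858133; V(2,-1) = 3.214377; V(2,+0) = 0.000000; V(2,+1) = 0.000000; V(2,+2) = 0.000000
Backward induction: V(k, j) = exp(-r*dt) * [p_u * V(k+1, j+1) + p_m * V(k+1, j) + p_d * V(k+1, j-1)]
  V(1,-1) = exp(-r*dt) * [p_u*0.000000 + p_m*3.214377 + p_d*9.858133] = 3.851871
  V(1,+0) = exp(-r*dt) * [p_u*0.000000 + p_m*0.000000 + p_d*3.214377] = 0.558361
  V(1,+1) = exp(-r*dt) * [p_u*0.000000 + p_m*0.000000 + p_d*0.000000] = 0.000000
  V(0,+0) = exp(-r*dt) * [p_u*0.000000 + p_m*0.558361 + p_d*3.851871] = 1.040735


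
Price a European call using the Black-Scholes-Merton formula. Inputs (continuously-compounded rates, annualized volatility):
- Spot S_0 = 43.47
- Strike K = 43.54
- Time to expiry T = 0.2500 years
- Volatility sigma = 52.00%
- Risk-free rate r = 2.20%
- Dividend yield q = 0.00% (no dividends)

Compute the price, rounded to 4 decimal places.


Answer: Price = 4.5724

Derivation:
d1 = (ln(S/K) + (r - q + 0.5*sigma^2) * T) / (sigma * sqrt(T)) = 0.14496534
d2 = d1 - sigma * sqrt(T) = -0.11503466
exp(-rT) = 0.99451510; exp(-qT) = 1.00000000
C = S_0 * exp(-qT) * N(d1) - K * exp(-rT) * N(d2)
N(d1) = 0.55763088; N(d2) = 0.45420883
C = 43.4700 * 1.00000000 * 0.55763088 - 43.5400 * 0.99451510 * 0.45420883 = 4.5724


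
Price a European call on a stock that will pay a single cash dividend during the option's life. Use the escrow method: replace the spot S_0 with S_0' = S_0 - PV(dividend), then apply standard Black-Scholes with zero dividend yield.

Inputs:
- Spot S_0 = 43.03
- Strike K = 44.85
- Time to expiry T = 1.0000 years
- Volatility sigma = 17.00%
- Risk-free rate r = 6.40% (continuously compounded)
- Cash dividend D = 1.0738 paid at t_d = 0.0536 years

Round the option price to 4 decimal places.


PV(D) = D * exp(-r * t_d) = 1.0738 * 0.99657548 = 1.07012275
S_0' = S_0 - PV(D) = 43.0300 - 1.07012275 = 41.95987725
d1 = (ln(S_0'/K) + (r + sigma^2/2)*T) / (sigma*sqrt(T)) = 0.06964865
d2 = d1 - sigma*sqrt(T) = -0.10035135
exp(-rT) = 0.93800500
N(d1) = 0.52776334; N(d2) = 0.46003269
C = S_0' * N(d1) - K * exp(-rT) * N(d2) = 41.95987725 * 0.52776334 - 44.8500 * 0.93800500 * 0.46003269 = 2.7915

Answer: Price = 2.7915


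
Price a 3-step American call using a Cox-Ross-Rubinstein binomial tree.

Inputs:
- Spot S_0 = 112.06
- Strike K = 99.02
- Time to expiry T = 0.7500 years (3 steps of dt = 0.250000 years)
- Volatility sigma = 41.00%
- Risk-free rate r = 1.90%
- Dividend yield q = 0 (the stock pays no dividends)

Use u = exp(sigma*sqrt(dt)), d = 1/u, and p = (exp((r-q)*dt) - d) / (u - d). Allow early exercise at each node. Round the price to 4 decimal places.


Answer: Price = V(0,0) = 23.4571

Derivation:
dt = T/N = 0.250000
u = exp(sigma*sqrt(dt)) = 1.227525; d = 1/u = 0.814647
p = (exp((r-q)*dt) - d) / (u - d) = 0.460461
Discount per step: exp(-r*dt) = 0.995261
Stock lattice S(k, i) with i counting down-moves:
  k=0: S(0,0) = 112.0600
  k=1: S(1,0) = 137.5565; S(1,1) = 91.2894
  k=2: S(2,0) = 168.8540; S(2,1) = 112.0600; S(2,2) = 74.3686
  k=3: S(3,0) = 207.2725; S(3,1) = 137.5565; S(3,2) = 91.2894; S(3,3) = 60.5842
Terminal payoffs V(N, i) = max(S_T - K, 0):
  V(3,0) = 108.252519; V(3,1) = 38.536459; V(3,2) = 0.000000; V(3,3) = 0.000000
Backward induction: V(k, i) = exp(-r*dt) * [p * V(k+1, i) + (1-p) * V(k+1, i+1)]; then take max(V_cont, immediate exercise) for American.
  V(2,0) = exp(-r*dt) * [p*108.252519 + (1-p)*38.536459] = 70.303231; exercise = 69.834001; V(2,0) = max -> 70.303231
  V(2,1) = exp(-r*dt) * [p*38.536459 + (1-p)*0.000000] = 17.660439; exercise = 13.040000; V(2,1) = max -> 17.660439
  V(2,2) = exp(-r*dt) * [p*0.000000 + (1-p)*0.000000] = 0.000000; exercise = 0.000000; V(2,2) = max -> 0.000000
  V(1,0) = exp(-r*dt) * [p*70.303231 + (1-p)*17.660439] = 41.701821; exercise = 38.536459; V(1,0) = max -> 41.701821
  V(1,1) = exp(-r*dt) * [p*17.660439 + (1-p)*0.000000] = 8.093403; exercise = 0.000000; V(1,1) = max -> 8.093403
  V(0,0) = exp(-r*dt) * [p*41.701821 + (1-p)*8.093403] = 23.457073; exercise = 13.040000; V(0,0) = max -> 23.457073


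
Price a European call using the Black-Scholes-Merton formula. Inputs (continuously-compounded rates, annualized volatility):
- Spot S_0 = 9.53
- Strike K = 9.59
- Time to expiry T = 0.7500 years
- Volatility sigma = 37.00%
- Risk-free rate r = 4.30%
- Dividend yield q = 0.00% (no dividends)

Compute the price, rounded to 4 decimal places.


d1 = (ln(S/K) + (r - q + 0.5*sigma^2) * T) / (sigma * sqrt(T)) = 0.24127414
d2 = d1 - sigma * sqrt(T) = -0.07915526
exp(-rT) = 0.96826449; exp(-qT) = 1.00000000
C = S_0 * exp(-qT) * N(d1) - K * exp(-rT) * N(d2)
N(d1) = 0.59532868; N(d2) = 0.46845457
C = 9.5300 * 1.00000000 * 0.59532868 - 9.5900 * 0.96826449 * 0.46845457 = 1.3236

Answer: Price = 1.3236


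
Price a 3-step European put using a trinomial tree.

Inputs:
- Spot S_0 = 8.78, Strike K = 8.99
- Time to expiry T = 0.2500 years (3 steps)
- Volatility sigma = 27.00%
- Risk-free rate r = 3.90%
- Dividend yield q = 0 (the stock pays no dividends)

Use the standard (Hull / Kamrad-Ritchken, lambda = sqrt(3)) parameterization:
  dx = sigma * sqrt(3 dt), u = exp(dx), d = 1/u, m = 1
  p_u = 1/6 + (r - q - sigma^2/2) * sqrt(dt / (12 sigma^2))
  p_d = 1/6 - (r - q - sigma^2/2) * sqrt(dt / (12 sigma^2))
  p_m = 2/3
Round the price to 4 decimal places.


dt = T/N = 0.083333; dx = sigma*sqrt(3*dt) = 0.135000
u = exp(dx) = 1.144537; d = 1/u = 0.873716
p_u = 0.167454, p_m = 0.666667, p_d = 0.165880
Discount per step: exp(-r*dt) = 0.996755
Stock lattice S(k, j) with j the centered position index:
  k=0: S(0,+0) = 8.7800
  k=1: S(1,-1) = 7.6712; S(1,+0) = 8.7800; S(1,+1) = 10.0490
  k=2: S(2,-2) = 6.7025; S(2,-1) = 7.6712; S(2,+0) = 8.7800; S(2,+1) = 10.0490; S(2,+2) = 11.5015
  k=3: S(3,-3) = 5.8561; S(3,-2) = 6.7025; S(3,-1) = 7.6712; S(3,+0) = 8.7800; S(3,+1) = 10.0490; S(3,+2) = 11.5015; S(3,+3) = 13.1639
Terminal payoffs V(N, j) = max(K - S_T, 0):
  V(3,-3) = 3.133944; V(3,-2) = 2.287528; V(3,-1) = 1.318774; V(3,+0) = 0.210000; V(3,+1) = 0.000000; V(3,+2) = 0.000000; V(3,+3) = 0.000000
Backward induction: V(k, j) = exp(-r*dt) * [p_u * V(k+1, j+1) + p_m * V(k+1, j) + p_d * V(k+1, j-1)]
  V(2,-2) = exp(-r*dt) * [p_u*1.318774 + p_m*2.287528 + p_d*3.133944] = 2.258358
  V(2,-1) = exp(-r*dt) * [p_u*0.210000 + p_m*1.318774 + p_d*2.287528] = 1.289604
  V(2,+0) = exp(-r*dt) * [p_u*0.000000 + p_m*0.210000 + p_d*1.318774] = 0.357594
  V(2,+1) = exp(-r*dt) * [p_u*0.000000 + p_m*0.000000 + p_d*0.210000] = 0.034722
  V(2,+2) = exp(-r*dt) * [p_u*0.000000 + p_m*0.000000 + p_d*0.000000] = 0.000000
  V(1,-1) = exp(-r*dt) * [p_u*0.357594 + p_m*1.289604 + p_d*2.258358] = 1.290033
  V(1,+0) = exp(-r*dt) * [p_u*0.034722 + p_m*0.357594 + p_d*1.289604] = 0.456643
  V(1,+1) = exp(-r*dt) * [p_u*0.000000 + p_m*0.034722 + p_d*0.357594] = 0.082198
  V(0,+0) = exp(-r*dt) * [p_u*0.082198 + p_m*0.456643 + p_d*1.290033] = 0.530456

Answer: Price = V(0,0) = 0.5305


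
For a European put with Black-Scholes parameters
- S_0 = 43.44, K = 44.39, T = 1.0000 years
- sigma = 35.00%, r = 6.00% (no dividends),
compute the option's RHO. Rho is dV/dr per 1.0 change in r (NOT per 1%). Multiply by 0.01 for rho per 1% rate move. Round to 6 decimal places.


d1 = 0.2846184479; d2 = -0.0653815521
phi(d1) = 0.3831064605; exp(-qT) = 1.0000000000; exp(-rT) = 0.9417645336
N(-d2) = 0.5260648940
Rho = -K*T*exp(-rT)*N(-d2) = -44.3900 * 1.0000 * 0.9417645336 * 0.5260648940 = -21.992105

Answer: Rho = -21.992105


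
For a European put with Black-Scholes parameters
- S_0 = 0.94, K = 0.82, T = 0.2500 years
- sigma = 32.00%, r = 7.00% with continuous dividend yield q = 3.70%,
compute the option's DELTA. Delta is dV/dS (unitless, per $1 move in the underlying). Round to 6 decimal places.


d1 = 0.9851595938; d2 = 0.8251595938
phi(d1) = 0.2455614038; exp(-qT) = 0.9907926496; exp(-rT) = 0.9826522357
N(-d1) = 0.1622728423
Delta = -exp(-qT) * N(-d1) = -0.9907926496 * 0.1622728423 = -0.160779

Answer: Delta = -0.160779


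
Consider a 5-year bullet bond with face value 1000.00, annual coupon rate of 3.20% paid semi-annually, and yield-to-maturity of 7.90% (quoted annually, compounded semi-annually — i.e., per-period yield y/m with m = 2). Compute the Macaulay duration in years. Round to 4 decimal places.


Answer: Macaulay duration = 4.6125 years

Derivation:
Coupon per period c = face * coupon_rate / m = 16.000000
Periods per year m = 2; per-period yield y/m = 0.039500
Number of cashflows N = 10
Cashflows (t years, CF_t, discount factor 1/(1+y/m)^(m*t), PV):
  t = 0.5000: CF_t = 16.000000, DF = 0.962001, PV = 15.392015
  t = 1.0000: CF_t = 16.000000, DF = 0.925446, PV = 14.807134
  t = 1.5000: CF_t = 16.000000, DF = 0.890280, PV = 14.244477
  t = 2.0000: CF_t = 16.000000, DF = 0.856450, PV = 13.703200
  t = 2.5000: CF_t = 16.000000, DF = 0.823906, PV = 13.182492
  t = 3.0000: CF_t = 16.000000, DF = 0.792598, PV = 12.681570
  t = 3.5000: CF_t = 16.000000, DF = 0.762480, PV = 12.199682
  t = 4.0000: CF_t = 16.000000, DF = 0.733507, PV = 11.736106
  t = 4.5000: CF_t = 16.000000, DF = 0.705634, PV = 11.290146
  t = 5.0000: CF_t = 1016.000000, DF = 0.678821, PV = 689.681809
Price P = sum_t PV_t = 808.918631
Macaulay numerator sum_t t * PV_t:
  t * PV_t at t = 0.5000: 7.696008
  t * PV_t at t = 1.0000: 14.807134
  t * PV_t at t = 1.5000: 21.366715
  t * PV_t at t = 2.0000: 27.406401
  t * PV_t at t = 2.5000: 32.956230
  t * PV_t at t = 3.0000: 38.044710
  t * PV_t at t = 3.5000: 42.698889
  t * PV_t at t = 4.0000: 46.944425
  t * PV_t at t = 4.5000: 50.805655
  t * PV_t at t = 5.0000: 3448.409045
Macaulay duration D = (sum_t t * PV_t) / P = 3731.135211 / 808.918631 = 4.612498


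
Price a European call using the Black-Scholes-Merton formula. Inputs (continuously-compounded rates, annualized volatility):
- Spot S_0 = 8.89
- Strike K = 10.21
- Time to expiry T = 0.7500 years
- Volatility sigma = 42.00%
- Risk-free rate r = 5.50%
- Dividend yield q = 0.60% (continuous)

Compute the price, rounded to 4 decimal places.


d1 = (ln(S/K) + (r - q + 0.5*sigma^2) * T) / (sigma * sqrt(T)) = -0.09771126
d2 = d1 - sigma * sqrt(T) = -0.46144193
exp(-rT) = 0.95958920; exp(-qT) = 0.99551011
C = S_0 * exp(-qT) * N(d1) - K * exp(-rT) * N(d2)
N(d1) = 0.46108079; N(d2) = 0.32224079
C = 8.8900 * 0.99551011 * 0.46108079 - 10.2100 * 0.95958920 * 0.32224079 = 0.9235

Answer: Price = 0.9235


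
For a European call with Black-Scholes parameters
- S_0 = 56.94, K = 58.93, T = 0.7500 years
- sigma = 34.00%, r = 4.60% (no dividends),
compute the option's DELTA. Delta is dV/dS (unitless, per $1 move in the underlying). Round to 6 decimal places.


Answer: Delta = 0.558721

Derivation:
d1 = 0.1477262160; d2 = -0.1467224213
phi(d1) = 0.3946128779; exp(-qT) = 1.0000000000; exp(-rT) = 0.9660883397
N(d1) = 0.5587205794
Delta = exp(-qT) * N(d1) = 1.0000000000 * 0.5587205794 = 0.558721


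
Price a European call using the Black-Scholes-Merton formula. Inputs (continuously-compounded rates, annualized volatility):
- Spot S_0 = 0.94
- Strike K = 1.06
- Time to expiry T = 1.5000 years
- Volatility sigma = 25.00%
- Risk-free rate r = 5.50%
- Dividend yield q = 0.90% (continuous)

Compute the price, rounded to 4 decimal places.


d1 = (ln(S/K) + (r - q + 0.5*sigma^2) * T) / (sigma * sqrt(T)) = -0.01394351
d2 = d1 - sigma * sqrt(T) = -0.32012973
exp(-rT) = 0.92081144; exp(-qT) = 0.98659072
C = S_0 * exp(-qT) * N(d1) - K * exp(-rT) * N(d2)
N(d1) = 0.49443752; N(d2) = 0.37443499
C = 0.9400 * 0.98659072 * 0.49443752 - 1.0600 * 0.92081144 * 0.37443499 = 0.0931

Answer: Price = 0.0931


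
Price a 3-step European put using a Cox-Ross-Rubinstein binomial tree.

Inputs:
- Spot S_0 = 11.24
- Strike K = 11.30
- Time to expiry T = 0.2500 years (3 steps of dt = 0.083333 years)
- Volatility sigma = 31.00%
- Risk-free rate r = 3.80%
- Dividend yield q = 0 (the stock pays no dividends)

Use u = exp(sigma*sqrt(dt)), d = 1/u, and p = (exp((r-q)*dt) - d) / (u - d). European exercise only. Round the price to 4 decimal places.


Answer: Price = V(0,0) = 0.7278

Derivation:
dt = T/N = 0.083333
u = exp(sigma*sqrt(dt)) = 1.093616; d = 1/u = 0.914398
p = (exp((r-q)*dt) - d) / (u - d) = 0.495340
Discount per step: exp(-r*dt) = 0.996838
Stock lattice S(k, i) with i counting down-moves:
  k=0: S(0,0) = 11.2400
  k=1: S(1,0) = 12.2922; S(1,1) = 10.2778
  k=2: S(2,0) = 13.4430; S(2,1) = 11.2400; S(2,2) = 9.3980
  k=3: S(3,0) = 14.7015; S(3,1) = 12.2922; S(3,2) = 10.2778; S(3,3) = 8.5935
Terminal payoffs V(N, i) = max(K - S_T, 0):
  V(3,0) = 0.000000; V(3,1) = 0.000000; V(3,2) = 1.022166; V(3,3) = 2.706458
Backward induction: V(k, i) = exp(-r*dt) * [p * V(k+1, i) + (1-p) * V(k+1, i+1)].
  V(2,0) = exp(-r*dt) * [p*0.000000 + (1-p)*0.000000] = 0.000000
  V(2,1) = exp(-r*dt) * [p*0.000000 + (1-p)*1.022166] = 0.514215
  V(2,2) = exp(-r*dt) * [p*1.022166 + (1-p)*2.706458] = 1.866242
  V(1,0) = exp(-r*dt) * [p*0.000000 + (1-p)*0.514215] = 0.258683
  V(1,1) = exp(-r*dt) * [p*0.514215 + (1-p)*1.866242] = 1.192746
  V(0,0) = exp(-r*dt) * [p*0.258683 + (1-p)*1.192746] = 0.727759


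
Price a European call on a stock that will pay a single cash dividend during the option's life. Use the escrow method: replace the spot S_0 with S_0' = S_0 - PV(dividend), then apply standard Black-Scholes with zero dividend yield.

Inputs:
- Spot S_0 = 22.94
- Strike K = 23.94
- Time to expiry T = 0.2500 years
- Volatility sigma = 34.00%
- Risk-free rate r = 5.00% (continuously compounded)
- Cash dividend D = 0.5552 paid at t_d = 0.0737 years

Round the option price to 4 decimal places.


PV(D) = D * exp(-r * t_d) = 0.5552 * 0.99632178 = 0.55315785
S_0' = S_0 - PV(D) = 22.9400 - 0.55315785 = 22.38684215
d1 = (ln(S_0'/K) + (r + sigma^2/2)*T) / (sigma*sqrt(T)) = -0.23604305
d2 = d1 - sigma*sqrt(T) = -0.40604305
exp(-rT) = 0.98757780
N(d1) = 0.40669963; N(d2) = 0.34235549
C = S_0' * N(d1) - K * exp(-rT) * N(d2) = 22.38684215 * 0.40669963 - 23.9400 * 0.98757780 * 0.34235549 = 1.0105

Answer: Price = 1.0105


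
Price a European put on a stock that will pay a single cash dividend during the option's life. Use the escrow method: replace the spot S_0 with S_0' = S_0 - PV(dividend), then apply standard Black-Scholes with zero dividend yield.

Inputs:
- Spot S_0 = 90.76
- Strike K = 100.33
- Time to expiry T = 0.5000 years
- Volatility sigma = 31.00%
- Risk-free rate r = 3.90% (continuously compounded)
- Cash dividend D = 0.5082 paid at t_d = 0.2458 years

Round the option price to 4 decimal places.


Answer: Price = 12.9271

Derivation:
PV(D) = D * exp(-r * t_d) = 0.5082 * 0.99045960 = 0.50335157
S_0' = S_0 - PV(D) = 90.7600 - 0.50335157 = 90.25664843
d1 = (ln(S_0'/K) + (r + sigma^2/2)*T) / (sigma*sqrt(T)) = -0.28413143
d2 = d1 - sigma*sqrt(T) = -0.50333454
exp(-rT) = 0.98068890
N(-d1) = 0.61184517; N(-d2) = 0.69263546
P = K * exp(-rT) * N(-d2) - S_0' * N(-d1) = 100.3300 * 0.98068890 * 0.69263546 - 90.25664843 * 0.61184517 = 12.9271


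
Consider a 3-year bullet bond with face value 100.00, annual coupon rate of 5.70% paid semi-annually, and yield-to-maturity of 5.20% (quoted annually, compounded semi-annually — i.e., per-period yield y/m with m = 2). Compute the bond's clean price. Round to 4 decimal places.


Answer: Price = 101.3724

Derivation:
Coupon per period c = face * coupon_rate / m = 2.850000
Periods per year m = 2; per-period yield y/m = 0.026000
Number of cashflows N = 6
Cashflows (t years, CF_t, discount factor 1/(1+y/m)^(m*t), PV):
  t = 0.5000: CF_t = 2.850000, DF = 0.974659, PV = 2.777778
  t = 1.0000: CF_t = 2.850000, DF = 0.949960, PV = 2.707386
  t = 1.5000: CF_t = 2.850000, DF = 0.925887, PV = 2.638778
  t = 2.0000: CF_t = 2.850000, DF = 0.902424, PV = 2.571908
  t = 2.5000: CF_t = 2.850000, DF = 0.879555, PV = 2.506733
  t = 3.0000: CF_t = 102.850000, DF = 0.857266, PV = 88.169856
Price P = sum_t PV_t = 101.372438


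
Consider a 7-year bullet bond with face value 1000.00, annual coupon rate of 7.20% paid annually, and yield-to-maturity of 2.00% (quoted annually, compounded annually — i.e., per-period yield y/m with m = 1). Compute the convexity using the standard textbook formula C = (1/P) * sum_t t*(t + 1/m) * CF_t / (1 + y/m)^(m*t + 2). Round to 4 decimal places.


Coupon per period c = face * coupon_rate / m = 72.000000
Periods per year m = 1; per-period yield y/m = 0.020000
Number of cashflows N = 7
Cashflows (t years, CF_t, discount factor 1/(1+y/m)^(m*t), PV):
  t = 1.0000: CF_t = 72.000000, DF = 0.980392, PV = 70.588235
  t = 2.0000: CF_t = 72.000000, DF = 0.961169, PV = 69.204152
  t = 3.0000: CF_t = 72.000000, DF = 0.942322, PV = 67.847208
  t = 4.0000: CF_t = 72.000000, DF = 0.923845, PV = 66.516871
  t = 5.0000: CF_t = 72.000000, DF = 0.905731, PV = 65.212618
  t = 6.0000: CF_t = 72.000000, DF = 0.887971, PV = 63.933940
  t = 7.0000: CF_t = 1072.000000, DF = 0.870560, PV = 933.240511
Price P = sum_t PV_t = 1336.543536
Convexity numerator sum_t t*(t + 1/m) * CF_t / (1+y/m)^(m*t + 2):
  t = 1.0000: term = 135.694416
  t = 2.0000: term = 399.101224
  t = 3.0000: term = 782.551420
  t = 4.0000: term = 1278.678790
  t = 5.0000: term = 1880.409986
  t = 6.0000: term = 2580.954882
  t = 7.0000: term = 50232.092121
Convexity = (1/P) * sum = 57289.482839 / 1336.543536 = 42.863911

Answer: Convexity = 42.8639
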